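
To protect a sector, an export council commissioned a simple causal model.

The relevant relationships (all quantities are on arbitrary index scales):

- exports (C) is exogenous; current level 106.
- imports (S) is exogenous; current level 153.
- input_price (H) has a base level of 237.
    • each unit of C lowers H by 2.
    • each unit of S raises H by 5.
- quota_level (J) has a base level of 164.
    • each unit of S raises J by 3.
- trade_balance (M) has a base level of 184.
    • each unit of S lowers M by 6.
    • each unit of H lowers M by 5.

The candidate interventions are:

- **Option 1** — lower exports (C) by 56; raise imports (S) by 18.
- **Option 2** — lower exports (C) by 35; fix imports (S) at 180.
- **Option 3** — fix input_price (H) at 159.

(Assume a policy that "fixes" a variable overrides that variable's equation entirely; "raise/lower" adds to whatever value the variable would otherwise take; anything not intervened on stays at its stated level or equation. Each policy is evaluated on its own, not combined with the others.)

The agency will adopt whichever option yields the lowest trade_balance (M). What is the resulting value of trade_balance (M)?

-5871

Option 1 (C − 56, S + 18):
  C = 106 − 56 = 50
  S = 153 + 18 = 171
  H = 237 − 2·50 + 5·171 = 992
  M = 184 − 6·171 − 5·992 = -5802
Option 2 (C − 35, S := 180):
  C = 106 − 35 = 71
  S = 180
  H = 237 − 2·71 + 5·180 = 995
  M = 184 − 6·180 − 5·995 = -5871
Option 3 (H := 159):
  C = 106
  S = 153
  H = 159
  M = 184 − 6·153 − 5·159 = -1529
Comparing — Option 1: M=-5802, Option 2: M=-5871, Option 3: M=-1529. Lowest is -5871 (Option 2).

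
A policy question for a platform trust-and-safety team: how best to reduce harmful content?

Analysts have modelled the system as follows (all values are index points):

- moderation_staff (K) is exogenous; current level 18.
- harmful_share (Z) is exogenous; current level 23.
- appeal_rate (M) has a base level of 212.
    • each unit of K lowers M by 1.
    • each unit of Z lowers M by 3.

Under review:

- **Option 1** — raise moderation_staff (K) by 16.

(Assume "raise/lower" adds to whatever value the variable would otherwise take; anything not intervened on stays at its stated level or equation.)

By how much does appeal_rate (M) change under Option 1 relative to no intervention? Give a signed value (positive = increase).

-16

Baseline:
  K = 18
  Z = 23
  M = 212 − 18 − 3·23 = 125
Option 1 (K + 16):
  K = 18 + 16 = 34
  Z = 23
  M = 212 − 34 − 3·23 = 109
Change in M: 109 − 125 = -16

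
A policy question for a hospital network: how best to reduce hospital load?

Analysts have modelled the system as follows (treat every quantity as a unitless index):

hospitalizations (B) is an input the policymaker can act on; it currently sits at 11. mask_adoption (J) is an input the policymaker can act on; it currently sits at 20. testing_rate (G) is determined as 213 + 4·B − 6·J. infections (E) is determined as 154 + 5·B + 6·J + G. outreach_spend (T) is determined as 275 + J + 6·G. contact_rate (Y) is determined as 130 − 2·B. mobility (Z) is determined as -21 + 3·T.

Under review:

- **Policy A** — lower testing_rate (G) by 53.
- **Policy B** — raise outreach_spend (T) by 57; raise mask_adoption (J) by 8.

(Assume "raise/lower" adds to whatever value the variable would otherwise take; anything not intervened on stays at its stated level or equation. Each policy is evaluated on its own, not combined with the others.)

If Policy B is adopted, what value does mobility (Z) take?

Policy B (T + 57, J + 8):
  B = 11
  J = 20 + 8 = 28
  G = 213 + 4·11 − 6·28 = 89
  T = 275 + 28 + 6·89 (+57 from intervention) = 894
  Z = -21 + 3·894 = 2661

2661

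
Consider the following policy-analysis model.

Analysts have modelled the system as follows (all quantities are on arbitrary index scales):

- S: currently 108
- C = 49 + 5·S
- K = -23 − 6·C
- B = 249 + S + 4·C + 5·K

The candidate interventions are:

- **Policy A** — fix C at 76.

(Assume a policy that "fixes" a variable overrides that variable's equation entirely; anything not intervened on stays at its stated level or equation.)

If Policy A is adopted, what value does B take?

-1734

Policy A (C := 76):
  S = 108
  C = 76
  K = -23 − 6·76 = -479
  B = 249 + 108 + 4·76 + 5·(-479) = -1734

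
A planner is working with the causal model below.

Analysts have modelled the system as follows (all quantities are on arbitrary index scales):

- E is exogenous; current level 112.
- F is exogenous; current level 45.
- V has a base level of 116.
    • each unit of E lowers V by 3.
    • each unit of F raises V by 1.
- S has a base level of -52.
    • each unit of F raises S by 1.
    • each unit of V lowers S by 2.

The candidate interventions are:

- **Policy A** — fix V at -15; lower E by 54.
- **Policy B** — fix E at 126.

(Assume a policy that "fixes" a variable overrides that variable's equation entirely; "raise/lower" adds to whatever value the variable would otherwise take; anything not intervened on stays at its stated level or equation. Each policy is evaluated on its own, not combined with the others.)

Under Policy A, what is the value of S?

23

Policy A (V := -15, E − 54):
  E = 112 − 54 = 58
  F = 45
  V = -15
  S = -52 + 45 − 2·(-15) = 23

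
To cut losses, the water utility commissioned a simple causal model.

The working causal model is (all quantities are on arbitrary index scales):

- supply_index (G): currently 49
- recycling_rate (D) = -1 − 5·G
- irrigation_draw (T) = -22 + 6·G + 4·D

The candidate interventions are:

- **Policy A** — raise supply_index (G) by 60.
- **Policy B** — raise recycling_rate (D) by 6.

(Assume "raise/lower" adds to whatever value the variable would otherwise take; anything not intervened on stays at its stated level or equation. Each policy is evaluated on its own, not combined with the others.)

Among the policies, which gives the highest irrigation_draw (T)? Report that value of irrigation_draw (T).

-688

Policy A (G + 60):
  G = 49 + 60 = 109
  D = -1 − 5·109 = -546
  T = -22 + 6·109 + 4·(-546) = -1552
Policy B (D + 6):
  G = 49
  D = -1 − 5·49 (+6 from intervention) = -240
  T = -22 + 6·49 + 4·(-240) = -688
Comparing — Policy A: T=-1552, Policy B: T=-688. Highest is -688 (Policy B).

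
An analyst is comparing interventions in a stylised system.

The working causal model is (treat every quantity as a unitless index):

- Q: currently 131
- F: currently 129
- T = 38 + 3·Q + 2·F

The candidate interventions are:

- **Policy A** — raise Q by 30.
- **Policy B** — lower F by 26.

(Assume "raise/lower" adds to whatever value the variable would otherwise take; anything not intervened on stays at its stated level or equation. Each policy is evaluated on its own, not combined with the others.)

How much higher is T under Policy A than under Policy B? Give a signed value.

142

Policy A (Q + 30):
  Q = 131 + 30 = 161
  F = 129
  T = 38 + 3·161 + 2·129 = 779
Policy B (F − 26):
  Q = 131
  F = 129 − 26 = 103
  T = 38 + 3·131 + 2·103 = 637
T: 779 − 637 = 142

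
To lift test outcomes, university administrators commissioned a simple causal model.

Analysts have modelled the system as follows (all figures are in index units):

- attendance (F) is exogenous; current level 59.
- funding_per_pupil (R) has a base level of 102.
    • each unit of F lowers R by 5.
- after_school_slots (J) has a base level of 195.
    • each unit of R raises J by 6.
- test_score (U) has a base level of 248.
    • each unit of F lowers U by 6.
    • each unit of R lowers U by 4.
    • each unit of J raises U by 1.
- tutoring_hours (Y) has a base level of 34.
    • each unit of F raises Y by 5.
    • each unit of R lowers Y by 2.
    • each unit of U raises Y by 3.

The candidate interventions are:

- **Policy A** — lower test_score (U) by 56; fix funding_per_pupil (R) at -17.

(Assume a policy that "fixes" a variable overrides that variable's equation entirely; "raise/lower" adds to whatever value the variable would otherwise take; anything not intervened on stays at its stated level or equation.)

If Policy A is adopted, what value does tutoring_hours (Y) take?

360

Policy A (U − 56, R := -17):
  F = 59
  R = -17
  J = 195 + 6·(-17) = 93
  U = 248 − 6·59 − 4·(-17) + 93 (−56 from intervention) = -1
  Y = 34 + 5·59 − 2·(-17) + 3·(-1) = 360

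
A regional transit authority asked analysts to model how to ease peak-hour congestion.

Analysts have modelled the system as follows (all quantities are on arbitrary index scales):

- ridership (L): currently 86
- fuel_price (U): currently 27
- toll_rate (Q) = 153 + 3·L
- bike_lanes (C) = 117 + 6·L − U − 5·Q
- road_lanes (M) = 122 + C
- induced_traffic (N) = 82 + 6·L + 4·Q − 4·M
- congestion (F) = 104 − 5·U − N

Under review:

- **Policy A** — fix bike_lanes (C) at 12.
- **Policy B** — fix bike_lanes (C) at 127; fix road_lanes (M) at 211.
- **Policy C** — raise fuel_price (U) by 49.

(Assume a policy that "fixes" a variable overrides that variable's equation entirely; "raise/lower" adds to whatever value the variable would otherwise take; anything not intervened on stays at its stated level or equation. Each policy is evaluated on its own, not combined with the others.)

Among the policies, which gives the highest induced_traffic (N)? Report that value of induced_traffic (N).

Policy A (C := 12):
  L = 86
  U = 27
  Q = 153 + 3·86 = 411
  C = 12
  M = 122 + 12 = 134
  N = 82 + 6·86 + 4·411 − 4·134 = 1706
Policy B (C := 127, M := 211):
  L = 86
  U = 27
  Q = 153 + 3·86 = 411
  C = 127
  M = 211
  N = 82 + 6·86 + 4·411 − 4·211 = 1398
Policy C (U + 49):
  L = 86
  U = 27 + 49 = 76
  Q = 153 + 3·86 = 411
  C = 117 + 6·86 − 76 − 5·411 = -1498
  M = 122 + (-1498) = -1376
  N = 82 + 6·86 + 4·411 − 4·(-1376) = 7746
Comparing — Policy A: N=1706, Policy B: N=1398, Policy C: N=7746. Highest is 7746 (Policy C).

7746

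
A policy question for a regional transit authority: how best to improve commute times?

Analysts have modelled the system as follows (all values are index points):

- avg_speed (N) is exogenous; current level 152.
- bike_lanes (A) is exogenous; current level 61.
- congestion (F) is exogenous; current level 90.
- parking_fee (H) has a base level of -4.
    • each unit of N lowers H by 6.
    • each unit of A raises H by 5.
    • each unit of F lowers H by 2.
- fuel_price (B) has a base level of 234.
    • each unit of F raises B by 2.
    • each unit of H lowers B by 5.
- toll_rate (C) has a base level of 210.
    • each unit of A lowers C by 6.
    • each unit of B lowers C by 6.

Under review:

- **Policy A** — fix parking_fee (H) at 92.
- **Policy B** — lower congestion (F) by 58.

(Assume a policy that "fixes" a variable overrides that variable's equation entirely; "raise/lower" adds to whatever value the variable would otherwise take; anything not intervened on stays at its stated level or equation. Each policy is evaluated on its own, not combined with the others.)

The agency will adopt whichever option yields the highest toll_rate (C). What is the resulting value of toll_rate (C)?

120

Policy A (H := 92):
  N = 152
  A = 61
  F = 90
  H = 92
  B = 234 + 2·90 − 5·92 = -46
  C = 210 − 6·61 − 6·(-46) = 120
Policy B (F − 58):
  N = 152
  A = 61
  F = 90 − 58 = 32
  H = -4 − 6·152 + 5·61 − 2·32 = -675
  B = 234 + 2·32 − 5·(-675) = 3673
  C = 210 − 6·61 − 6·3673 = -22194
Comparing — Policy A: C=120, Policy B: C=-22194. Highest is 120 (Policy A).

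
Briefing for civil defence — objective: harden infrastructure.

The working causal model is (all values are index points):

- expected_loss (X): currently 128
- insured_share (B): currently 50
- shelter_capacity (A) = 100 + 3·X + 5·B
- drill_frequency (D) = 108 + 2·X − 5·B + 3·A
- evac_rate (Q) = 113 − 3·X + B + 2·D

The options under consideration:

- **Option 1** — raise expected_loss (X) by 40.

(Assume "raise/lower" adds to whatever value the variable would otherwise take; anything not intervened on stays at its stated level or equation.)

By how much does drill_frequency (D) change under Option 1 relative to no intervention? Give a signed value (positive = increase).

Baseline:
  X = 128
  B = 50
  A = 100 + 3·128 + 5·50 = 734
  D = 108 + 2·128 − 5·50 + 3·734 = 2316
Option 1 (X + 40):
  X = 128 + 40 = 168
  B = 50
  A = 100 + 3·168 + 5·50 = 854
  D = 108 + 2·168 − 5·50 + 3·854 = 2756
Change in D: 2756 − 2316 = 440

440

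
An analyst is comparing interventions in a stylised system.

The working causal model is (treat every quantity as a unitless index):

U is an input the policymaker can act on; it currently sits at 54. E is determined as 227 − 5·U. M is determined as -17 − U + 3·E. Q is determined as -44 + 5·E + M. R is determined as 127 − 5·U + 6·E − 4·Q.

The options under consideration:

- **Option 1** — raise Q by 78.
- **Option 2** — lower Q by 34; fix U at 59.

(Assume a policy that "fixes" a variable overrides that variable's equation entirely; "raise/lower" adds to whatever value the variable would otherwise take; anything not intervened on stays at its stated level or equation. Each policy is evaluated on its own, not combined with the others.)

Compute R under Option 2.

2216

Option 2 (Q − 34, U := 59):
  U = 59
  E = 227 − 5·59 = -68
  M = -17 − 59 + 3·(-68) = -280
  Q = -44 + 5·(-68) + (-280) (−34 from intervention) = -698
  R = 127 − 5·59 + 6·(-68) − 4·(-698) = 2216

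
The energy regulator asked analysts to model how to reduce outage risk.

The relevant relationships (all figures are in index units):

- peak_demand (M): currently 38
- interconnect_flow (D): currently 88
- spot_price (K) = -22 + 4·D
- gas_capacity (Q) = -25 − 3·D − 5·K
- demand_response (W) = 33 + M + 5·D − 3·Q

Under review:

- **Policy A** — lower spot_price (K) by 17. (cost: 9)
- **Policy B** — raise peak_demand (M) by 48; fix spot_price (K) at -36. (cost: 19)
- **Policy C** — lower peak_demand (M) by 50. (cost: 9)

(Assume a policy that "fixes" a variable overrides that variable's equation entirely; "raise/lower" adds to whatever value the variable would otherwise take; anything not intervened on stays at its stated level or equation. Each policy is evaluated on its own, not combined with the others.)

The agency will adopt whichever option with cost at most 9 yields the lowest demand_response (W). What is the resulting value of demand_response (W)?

Policy A (K − 17):
  M = 38
  D = 88
  K = -22 + 4·88 (−17 from intervention) = 313
  Q = -25 − 3·88 − 5·313 = -1854
  W = 33 + 38 + 5·88 − 3·(-1854) = 6073
Policy C (M − 50):
  M = 38 − 50 = -12
  D = 88
  K = -22 + 4·88 = 330
  Q = -25 − 3·88 − 5·330 = -1939
  W = 33 + (-12) + 5·88 − 3·(-1939) = 6278
Comparing — Policy A: W=6073, Policy C: W=6278. Lowest is 6073 (Policy A).

6073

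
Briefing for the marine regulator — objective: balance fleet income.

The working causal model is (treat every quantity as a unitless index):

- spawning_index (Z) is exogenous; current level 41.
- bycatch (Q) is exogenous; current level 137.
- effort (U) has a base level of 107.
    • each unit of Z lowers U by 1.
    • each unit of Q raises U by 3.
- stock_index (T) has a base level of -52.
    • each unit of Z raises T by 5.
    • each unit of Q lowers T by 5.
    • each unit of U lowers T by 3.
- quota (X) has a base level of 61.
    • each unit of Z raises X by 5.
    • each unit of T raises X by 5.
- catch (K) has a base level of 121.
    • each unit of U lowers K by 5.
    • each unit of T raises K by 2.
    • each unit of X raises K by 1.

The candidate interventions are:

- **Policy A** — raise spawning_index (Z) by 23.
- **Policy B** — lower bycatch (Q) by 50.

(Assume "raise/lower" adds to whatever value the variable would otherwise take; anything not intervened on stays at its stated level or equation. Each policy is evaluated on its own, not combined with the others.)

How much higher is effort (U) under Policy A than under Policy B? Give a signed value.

127

Policy A (Z + 23):
  Z = 41 + 23 = 64
  Q = 137
  U = 107 − 64 + 3·137 = 454
Policy B (Q − 50):
  Z = 41
  Q = 137 − 50 = 87
  U = 107 − 41 + 3·87 = 327
U: 454 − 327 = 127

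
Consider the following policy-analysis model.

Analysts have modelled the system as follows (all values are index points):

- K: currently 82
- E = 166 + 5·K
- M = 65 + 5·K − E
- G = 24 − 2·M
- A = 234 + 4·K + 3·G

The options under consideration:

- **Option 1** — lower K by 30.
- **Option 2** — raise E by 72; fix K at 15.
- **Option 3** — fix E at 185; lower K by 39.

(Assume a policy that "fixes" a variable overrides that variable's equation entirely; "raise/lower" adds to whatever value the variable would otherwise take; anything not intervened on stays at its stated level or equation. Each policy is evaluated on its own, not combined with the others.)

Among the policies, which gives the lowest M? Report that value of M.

Option 1 (K − 30):
  K = 82 − 30 = 52
  E = 166 + 5·52 = 426
  M = 65 + 5·52 − 426 = -101
Option 2 (E + 72, K := 15):
  K = 15
  E = 166 + 5·15 (+72 from intervention) = 313
  M = 65 + 5·15 − 313 = -173
Option 3 (E := 185, K − 39):
  K = 82 − 39 = 43
  E = 185
  M = 65 + 5·43 − 185 = 95
Comparing — Option 1: M=-101, Option 2: M=-173, Option 3: M=95. Lowest is -173 (Option 2).

-173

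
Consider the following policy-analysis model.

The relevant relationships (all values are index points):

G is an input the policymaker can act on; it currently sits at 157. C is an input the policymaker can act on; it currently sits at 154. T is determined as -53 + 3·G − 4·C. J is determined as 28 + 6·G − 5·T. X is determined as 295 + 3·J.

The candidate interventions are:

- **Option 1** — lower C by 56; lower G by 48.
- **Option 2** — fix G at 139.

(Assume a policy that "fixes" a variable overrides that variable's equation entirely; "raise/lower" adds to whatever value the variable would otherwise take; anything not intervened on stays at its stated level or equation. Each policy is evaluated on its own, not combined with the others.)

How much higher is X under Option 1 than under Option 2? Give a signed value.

Option 1 (C − 56, G − 48):
  G = 157 − 48 = 109
  C = 154 − 56 = 98
  T = -53 + 3·109 − 4·98 = -118
  J = 28 + 6·109 − 5·(-118) = 1272
  X = 295 + 3·1272 = 4111
Option 2 (G := 139):
  G = 139
  C = 154
  T = -53 + 3·139 − 4·154 = -252
  J = 28 + 6·139 − 5·(-252) = 2122
  X = 295 + 3·2122 = 6661
X: 4111 − 6661 = -2550

-2550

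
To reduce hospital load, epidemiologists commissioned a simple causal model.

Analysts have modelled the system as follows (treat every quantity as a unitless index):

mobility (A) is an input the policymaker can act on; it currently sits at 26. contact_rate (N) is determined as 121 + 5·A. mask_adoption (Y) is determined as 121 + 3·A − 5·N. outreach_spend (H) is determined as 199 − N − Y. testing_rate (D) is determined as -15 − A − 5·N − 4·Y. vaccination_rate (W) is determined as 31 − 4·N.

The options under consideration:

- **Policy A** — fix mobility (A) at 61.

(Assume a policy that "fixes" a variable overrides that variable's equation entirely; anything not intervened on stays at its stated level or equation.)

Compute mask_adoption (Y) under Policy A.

-1826

Policy A (A := 61):
  A = 61
  N = 121 + 5·61 = 426
  Y = 121 + 3·61 − 5·426 = -1826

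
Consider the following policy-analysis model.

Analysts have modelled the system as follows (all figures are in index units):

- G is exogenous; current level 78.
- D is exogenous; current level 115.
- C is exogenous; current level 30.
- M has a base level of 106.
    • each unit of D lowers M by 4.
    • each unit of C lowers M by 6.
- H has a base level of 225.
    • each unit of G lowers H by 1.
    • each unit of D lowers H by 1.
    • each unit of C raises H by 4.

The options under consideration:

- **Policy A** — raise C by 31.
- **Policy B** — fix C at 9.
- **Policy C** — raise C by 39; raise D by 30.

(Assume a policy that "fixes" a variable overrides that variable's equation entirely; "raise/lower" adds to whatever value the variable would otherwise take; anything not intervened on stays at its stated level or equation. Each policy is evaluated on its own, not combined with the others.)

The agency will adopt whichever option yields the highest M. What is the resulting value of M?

Policy A (C + 31):
  D = 115
  C = 30 + 31 = 61
  M = 106 − 4·115 − 6·61 = -720
Policy B (C := 9):
  D = 115
  C = 9
  M = 106 − 4·115 − 6·9 = -408
Policy C (C + 39, D + 30):
  D = 115 + 30 = 145
  C = 30 + 39 = 69
  M = 106 − 4·145 − 6·69 = -888
Comparing — Policy A: M=-720, Policy B: M=-408, Policy C: M=-888. Highest is -408 (Policy B).

-408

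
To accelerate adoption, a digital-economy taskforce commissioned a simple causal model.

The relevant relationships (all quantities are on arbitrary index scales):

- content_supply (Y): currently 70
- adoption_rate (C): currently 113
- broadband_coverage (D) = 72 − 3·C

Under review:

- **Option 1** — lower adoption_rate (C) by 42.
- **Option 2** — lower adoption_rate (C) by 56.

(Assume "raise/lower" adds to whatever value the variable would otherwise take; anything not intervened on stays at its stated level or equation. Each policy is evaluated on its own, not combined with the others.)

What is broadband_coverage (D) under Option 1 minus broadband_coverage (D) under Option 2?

-42

Option 1 (C − 42):
  C = 113 − 42 = 71
  D = 72 − 3·71 = -141
Option 2 (C − 56):
  C = 113 − 56 = 57
  D = 72 − 3·57 = -99
D: -141 − (-99) = -42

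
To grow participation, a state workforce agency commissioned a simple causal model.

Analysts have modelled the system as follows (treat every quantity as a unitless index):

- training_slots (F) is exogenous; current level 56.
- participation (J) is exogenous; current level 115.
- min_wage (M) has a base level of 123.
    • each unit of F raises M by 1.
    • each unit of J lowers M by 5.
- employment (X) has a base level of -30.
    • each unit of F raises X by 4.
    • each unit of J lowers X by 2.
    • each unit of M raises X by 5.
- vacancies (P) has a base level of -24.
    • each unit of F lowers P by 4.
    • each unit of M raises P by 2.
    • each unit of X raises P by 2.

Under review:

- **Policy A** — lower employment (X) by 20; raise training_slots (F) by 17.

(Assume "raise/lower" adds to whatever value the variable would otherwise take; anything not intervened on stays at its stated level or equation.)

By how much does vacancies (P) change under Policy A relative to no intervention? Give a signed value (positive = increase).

232

Baseline:
  F = 56
  J = 115
  M = 123 + 56 − 5·115 = -396
  X = -30 + 4·56 − 2·115 + 5·(-396) = -2016
  P = -24 − 4·56 + 2·(-396) + 2·(-2016) = -5072
Policy A (X − 20, F + 17):
  F = 56 + 17 = 73
  J = 115
  M = 123 + 73 − 5·115 = -379
  X = -30 + 4·73 − 2·115 + 5·(-379) (−20 from intervention) = -1883
  P = -24 − 4·73 + 2·(-379) + 2·(-1883) = -4840
Change in P: -4840 − (-5072) = 232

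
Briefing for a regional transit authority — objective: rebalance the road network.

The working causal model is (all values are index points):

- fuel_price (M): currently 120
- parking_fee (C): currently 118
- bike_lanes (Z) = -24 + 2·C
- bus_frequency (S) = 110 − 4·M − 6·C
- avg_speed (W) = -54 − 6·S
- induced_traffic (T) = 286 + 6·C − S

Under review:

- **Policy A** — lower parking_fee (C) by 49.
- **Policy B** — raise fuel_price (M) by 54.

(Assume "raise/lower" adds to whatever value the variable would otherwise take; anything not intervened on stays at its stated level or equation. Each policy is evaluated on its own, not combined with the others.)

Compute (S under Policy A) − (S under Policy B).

510

Policy A (C − 49):
  M = 120
  C = 118 − 49 = 69
  S = 110 − 4·120 − 6·69 = -784
Policy B (M + 54):
  M = 120 + 54 = 174
  C = 118
  S = 110 − 4·174 − 6·118 = -1294
S: -784 − (-1294) = 510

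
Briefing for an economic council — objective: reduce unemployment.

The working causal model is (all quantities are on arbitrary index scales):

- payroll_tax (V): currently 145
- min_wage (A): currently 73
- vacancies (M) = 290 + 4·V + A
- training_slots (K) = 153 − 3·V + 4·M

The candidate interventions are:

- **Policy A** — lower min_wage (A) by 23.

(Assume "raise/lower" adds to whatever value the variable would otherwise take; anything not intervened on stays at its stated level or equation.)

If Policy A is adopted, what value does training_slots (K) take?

3398

Policy A (A − 23):
  V = 145
  A = 73 − 23 = 50
  M = 290 + 4·145 + 50 = 920
  K = 153 − 3·145 + 4·920 = 3398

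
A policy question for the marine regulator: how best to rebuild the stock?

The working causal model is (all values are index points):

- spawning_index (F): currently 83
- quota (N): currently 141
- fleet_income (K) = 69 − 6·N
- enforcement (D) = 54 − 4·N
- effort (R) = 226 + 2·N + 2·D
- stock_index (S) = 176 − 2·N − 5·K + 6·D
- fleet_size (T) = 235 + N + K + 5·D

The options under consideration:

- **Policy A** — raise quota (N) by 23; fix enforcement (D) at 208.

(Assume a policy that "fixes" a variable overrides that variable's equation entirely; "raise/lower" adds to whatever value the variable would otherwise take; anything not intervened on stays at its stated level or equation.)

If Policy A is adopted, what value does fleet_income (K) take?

Policy A (N + 23, D := 208):
  N = 141 + 23 = 164
  K = 69 − 6·164 = -915

-915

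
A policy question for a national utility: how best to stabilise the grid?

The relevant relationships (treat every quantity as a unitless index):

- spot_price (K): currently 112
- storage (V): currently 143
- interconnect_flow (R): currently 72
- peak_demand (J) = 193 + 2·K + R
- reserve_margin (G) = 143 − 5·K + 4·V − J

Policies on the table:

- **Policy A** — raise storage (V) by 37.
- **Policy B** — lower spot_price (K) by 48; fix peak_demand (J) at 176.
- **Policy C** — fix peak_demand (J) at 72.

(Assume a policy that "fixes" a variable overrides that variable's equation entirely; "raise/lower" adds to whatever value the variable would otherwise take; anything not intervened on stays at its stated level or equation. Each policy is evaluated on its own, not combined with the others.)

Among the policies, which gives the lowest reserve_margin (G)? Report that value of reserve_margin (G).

Policy A (V + 37):
  K = 112
  V = 143 + 37 = 180
  R = 72
  J = 193 + 2·112 + 72 = 489
  G = 143 − 5·112 + 4·180 − 489 = -186
Policy B (K − 48, J := 176):
  K = 112 − 48 = 64
  V = 143
  R = 72
  J = 176
  G = 143 − 5·64 + 4·143 − 176 = 219
Policy C (J := 72):
  K = 112
  V = 143
  R = 72
  J = 72
  G = 143 − 5·112 + 4·143 − 72 = 83
Comparing — Policy A: G=-186, Policy B: G=219, Policy C: G=83. Lowest is -186 (Policy A).

-186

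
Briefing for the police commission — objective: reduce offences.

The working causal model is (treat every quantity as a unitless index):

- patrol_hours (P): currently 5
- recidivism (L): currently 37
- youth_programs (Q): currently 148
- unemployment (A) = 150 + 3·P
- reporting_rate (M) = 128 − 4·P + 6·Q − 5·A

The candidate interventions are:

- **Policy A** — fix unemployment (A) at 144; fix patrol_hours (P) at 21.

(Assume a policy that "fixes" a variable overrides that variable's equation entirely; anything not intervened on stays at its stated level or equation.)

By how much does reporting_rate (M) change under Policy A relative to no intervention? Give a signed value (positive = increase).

Baseline:
  P = 5
  Q = 148
  A = 150 + 3·5 = 165
  M = 128 − 4·5 + 6·148 − 5·165 = 171
Policy A (A := 144, P := 21):
  P = 21
  Q = 148
  A = 144
  M = 128 − 4·21 + 6·148 − 5·144 = 212
Change in M: 212 − 171 = 41

41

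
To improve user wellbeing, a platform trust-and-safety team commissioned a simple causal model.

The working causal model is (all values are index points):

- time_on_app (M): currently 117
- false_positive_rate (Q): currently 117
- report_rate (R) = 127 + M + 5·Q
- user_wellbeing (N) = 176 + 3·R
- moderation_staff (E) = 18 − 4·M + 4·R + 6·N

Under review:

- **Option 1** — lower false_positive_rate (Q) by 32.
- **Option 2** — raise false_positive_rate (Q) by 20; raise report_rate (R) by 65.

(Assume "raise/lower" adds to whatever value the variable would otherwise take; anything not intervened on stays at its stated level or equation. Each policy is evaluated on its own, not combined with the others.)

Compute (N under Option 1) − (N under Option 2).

-975

Option 1 (Q − 32):
  M = 117
  Q = 117 − 32 = 85
  R = 127 + 117 + 5·85 = 669
  N = 176 + 3·669 = 2183
Option 2 (Q + 20, R + 65):
  M = 117
  Q = 117 + 20 = 137
  R = 127 + 117 + 5·137 (+65 from intervention) = 994
  N = 176 + 3·994 = 3158
N: 2183 − 3158 = -975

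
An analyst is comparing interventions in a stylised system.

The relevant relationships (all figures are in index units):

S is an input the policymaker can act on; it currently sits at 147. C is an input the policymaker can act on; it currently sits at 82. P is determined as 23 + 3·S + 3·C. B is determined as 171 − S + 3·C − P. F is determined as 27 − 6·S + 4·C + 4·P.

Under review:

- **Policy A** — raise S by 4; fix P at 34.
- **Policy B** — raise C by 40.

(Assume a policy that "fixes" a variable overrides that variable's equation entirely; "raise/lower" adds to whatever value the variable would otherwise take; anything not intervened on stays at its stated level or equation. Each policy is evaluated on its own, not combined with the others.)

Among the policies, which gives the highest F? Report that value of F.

Policy A (S + 4, P := 34):
  S = 147 + 4 = 151
  C = 82
  P = 34
  F = 27 − 6·151 + 4·82 + 4·34 = -415
Policy B (C + 40):
  S = 147
  C = 82 + 40 = 122
  P = 23 + 3·147 + 3·122 = 830
  F = 27 − 6·147 + 4·122 + 4·830 = 2953
Comparing — Policy A: F=-415, Policy B: F=2953. Highest is 2953 (Policy B).

2953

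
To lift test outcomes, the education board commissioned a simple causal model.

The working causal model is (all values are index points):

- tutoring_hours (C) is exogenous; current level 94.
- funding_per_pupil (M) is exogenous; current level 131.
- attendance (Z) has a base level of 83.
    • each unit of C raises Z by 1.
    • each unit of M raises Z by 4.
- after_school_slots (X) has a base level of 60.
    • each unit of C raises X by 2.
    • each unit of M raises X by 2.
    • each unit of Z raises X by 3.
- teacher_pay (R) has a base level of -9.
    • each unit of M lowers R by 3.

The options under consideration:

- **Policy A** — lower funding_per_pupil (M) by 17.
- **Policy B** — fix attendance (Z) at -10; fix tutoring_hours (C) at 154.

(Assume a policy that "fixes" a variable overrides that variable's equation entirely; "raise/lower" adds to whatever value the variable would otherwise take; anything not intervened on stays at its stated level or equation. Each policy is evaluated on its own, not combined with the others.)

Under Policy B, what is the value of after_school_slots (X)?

Policy B (Z := -10, C := 154):
  C = 154
  M = 131
  Z = -10
  X = 60 + 2·154 + 2·131 + 3·(-10) = 600

600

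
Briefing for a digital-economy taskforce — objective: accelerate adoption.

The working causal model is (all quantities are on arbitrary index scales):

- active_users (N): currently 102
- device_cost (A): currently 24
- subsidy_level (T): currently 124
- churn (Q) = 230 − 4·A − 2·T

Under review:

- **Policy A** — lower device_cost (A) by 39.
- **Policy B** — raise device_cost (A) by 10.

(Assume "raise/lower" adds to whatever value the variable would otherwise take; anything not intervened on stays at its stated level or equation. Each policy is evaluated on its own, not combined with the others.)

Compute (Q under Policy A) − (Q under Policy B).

Policy A (A − 39):
  A = 24 − 39 = -15
  T = 124
  Q = 230 − 4·(-15) − 2·124 = 42
Policy B (A + 10):
  A = 24 + 10 = 34
  T = 124
  Q = 230 − 4·34 − 2·124 = -154
Q: 42 − (-154) = 196

196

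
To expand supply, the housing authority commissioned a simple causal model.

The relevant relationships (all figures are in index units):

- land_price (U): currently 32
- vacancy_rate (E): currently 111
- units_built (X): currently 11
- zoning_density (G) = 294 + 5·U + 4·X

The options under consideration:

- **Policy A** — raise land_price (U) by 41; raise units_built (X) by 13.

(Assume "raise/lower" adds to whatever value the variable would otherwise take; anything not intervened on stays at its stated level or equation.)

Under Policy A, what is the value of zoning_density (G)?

Policy A (U + 41, X + 13):
  U = 32 + 41 = 73
  X = 11 + 13 = 24
  G = 294 + 5·73 + 4·24 = 755

755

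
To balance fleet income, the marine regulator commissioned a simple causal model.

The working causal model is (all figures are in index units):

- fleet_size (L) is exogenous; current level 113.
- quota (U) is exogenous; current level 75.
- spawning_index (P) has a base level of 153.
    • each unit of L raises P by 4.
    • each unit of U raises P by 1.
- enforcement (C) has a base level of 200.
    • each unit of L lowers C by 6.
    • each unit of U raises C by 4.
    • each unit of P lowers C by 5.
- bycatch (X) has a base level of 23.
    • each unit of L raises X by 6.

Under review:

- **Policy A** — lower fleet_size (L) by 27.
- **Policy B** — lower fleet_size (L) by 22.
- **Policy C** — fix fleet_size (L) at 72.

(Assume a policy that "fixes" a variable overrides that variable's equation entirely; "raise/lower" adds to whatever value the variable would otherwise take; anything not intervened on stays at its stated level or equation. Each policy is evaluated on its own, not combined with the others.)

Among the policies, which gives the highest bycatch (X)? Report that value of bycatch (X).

Policy A (L − 27):
  L = 113 − 27 = 86
  X = 23 + 6·86 = 539
Policy B (L − 22):
  L = 113 − 22 = 91
  X = 23 + 6·91 = 569
Policy C (L := 72):
  L = 72
  X = 23 + 6·72 = 455
Comparing — Policy A: X=539, Policy B: X=569, Policy C: X=455. Highest is 569 (Policy B).

569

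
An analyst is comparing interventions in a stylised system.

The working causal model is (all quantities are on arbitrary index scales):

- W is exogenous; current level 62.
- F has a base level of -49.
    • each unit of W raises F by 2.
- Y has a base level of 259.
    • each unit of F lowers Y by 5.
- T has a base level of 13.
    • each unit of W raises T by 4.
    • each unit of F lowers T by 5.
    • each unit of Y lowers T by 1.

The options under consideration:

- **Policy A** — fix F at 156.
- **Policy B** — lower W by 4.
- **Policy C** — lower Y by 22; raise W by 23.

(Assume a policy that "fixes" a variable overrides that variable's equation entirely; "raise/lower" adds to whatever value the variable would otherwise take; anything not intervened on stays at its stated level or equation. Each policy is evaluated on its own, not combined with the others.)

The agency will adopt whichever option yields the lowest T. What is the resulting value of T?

-14

Policy A (F := 156):
  W = 62
  F = 156
  Y = 259 − 5·156 = -521
  T = 13 + 4·62 − 5·156 − (-521) = 2
Policy B (W − 4):
  W = 62 − 4 = 58
  F = -49 + 2·58 = 67
  Y = 259 − 5·67 = -76
  T = 13 + 4·58 − 5·67 − (-76) = -14
Policy C (Y − 22, W + 23):
  W = 62 + 23 = 85
  F = -49 + 2·85 = 121
  Y = 259 − 5·121 (−22 from intervention) = -368
  T = 13 + 4·85 − 5·121 − (-368) = 116
Comparing — Policy A: T=2, Policy B: T=-14, Policy C: T=116. Lowest is -14 (Policy B).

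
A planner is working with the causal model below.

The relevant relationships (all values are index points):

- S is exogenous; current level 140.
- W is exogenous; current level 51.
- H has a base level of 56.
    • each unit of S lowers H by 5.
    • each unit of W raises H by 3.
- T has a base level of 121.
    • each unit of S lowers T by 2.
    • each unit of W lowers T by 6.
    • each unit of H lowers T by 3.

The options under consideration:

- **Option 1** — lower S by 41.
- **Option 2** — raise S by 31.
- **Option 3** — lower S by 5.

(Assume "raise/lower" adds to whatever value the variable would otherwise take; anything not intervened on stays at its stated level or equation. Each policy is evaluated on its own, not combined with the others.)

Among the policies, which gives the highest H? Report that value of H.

Option 1 (S − 41):
  S = 140 − 41 = 99
  W = 51
  H = 56 − 5·99 + 3·51 = -286
Option 2 (S + 31):
  S = 140 + 31 = 171
  W = 51
  H = 56 − 5·171 + 3·51 = -646
Option 3 (S − 5):
  S = 140 − 5 = 135
  W = 51
  H = 56 − 5·135 + 3·51 = -466
Comparing — Option 1: H=-286, Option 2: H=-646, Option 3: H=-466. Highest is -286 (Option 1).

-286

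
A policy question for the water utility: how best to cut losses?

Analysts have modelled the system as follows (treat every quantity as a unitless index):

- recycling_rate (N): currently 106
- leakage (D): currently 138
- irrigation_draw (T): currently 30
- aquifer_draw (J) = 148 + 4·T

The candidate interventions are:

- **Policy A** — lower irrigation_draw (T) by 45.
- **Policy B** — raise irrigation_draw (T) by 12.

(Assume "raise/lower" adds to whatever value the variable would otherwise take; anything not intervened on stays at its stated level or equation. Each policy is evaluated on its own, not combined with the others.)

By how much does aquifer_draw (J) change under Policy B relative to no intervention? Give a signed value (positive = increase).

48

Baseline:
  T = 30
  J = 148 + 4·30 = 268
Policy B (T + 12):
  T = 30 + 12 = 42
  J = 148 + 4·42 = 316
Change in J: 316 − 268 = 48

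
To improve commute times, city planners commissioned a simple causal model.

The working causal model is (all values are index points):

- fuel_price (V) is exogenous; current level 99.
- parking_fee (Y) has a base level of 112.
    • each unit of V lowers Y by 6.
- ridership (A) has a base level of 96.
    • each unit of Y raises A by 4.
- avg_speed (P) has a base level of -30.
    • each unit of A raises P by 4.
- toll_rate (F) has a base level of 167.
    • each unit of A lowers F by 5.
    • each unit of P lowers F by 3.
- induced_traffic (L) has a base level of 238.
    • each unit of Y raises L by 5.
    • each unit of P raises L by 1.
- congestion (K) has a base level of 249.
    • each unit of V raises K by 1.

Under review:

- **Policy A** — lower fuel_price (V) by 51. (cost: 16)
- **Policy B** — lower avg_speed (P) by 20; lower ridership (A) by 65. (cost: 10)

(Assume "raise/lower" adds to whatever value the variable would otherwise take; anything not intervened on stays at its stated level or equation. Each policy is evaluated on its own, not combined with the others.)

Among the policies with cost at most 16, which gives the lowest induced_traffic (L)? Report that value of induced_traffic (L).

Policy A (V − 51):
  V = 99 − 51 = 48
  Y = 112 − 6·48 = -176
  A = 96 + 4·(-176) = -608
  P = -30 + 4·(-608) = -2462
  L = 238 + 5·(-176) + (-2462) = -3104
Policy B (P − 20, A − 65):
  V = 99
  Y = 112 − 6·99 = -482
  A = 96 + 4·(-482) (−65 from intervention) = -1897
  P = -30 + 4·(-1897) (−20 from intervention) = -7638
  L = 238 + 5·(-482) + (-7638) = -9810
Comparing — Policy A: L=-3104, Policy B: L=-9810. Lowest is -9810 (Policy B).

-9810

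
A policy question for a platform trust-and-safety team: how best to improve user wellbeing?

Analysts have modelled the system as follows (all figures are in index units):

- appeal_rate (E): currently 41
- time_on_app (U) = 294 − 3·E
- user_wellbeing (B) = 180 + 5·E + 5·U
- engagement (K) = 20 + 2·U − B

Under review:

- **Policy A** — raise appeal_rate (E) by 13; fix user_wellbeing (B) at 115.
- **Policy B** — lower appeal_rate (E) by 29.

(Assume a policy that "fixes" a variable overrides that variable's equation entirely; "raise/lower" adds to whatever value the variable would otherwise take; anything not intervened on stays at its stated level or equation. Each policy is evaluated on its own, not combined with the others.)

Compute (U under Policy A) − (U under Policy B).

Policy A (E + 13, B := 115):
  E = 41 + 13 = 54
  U = 294 − 3·54 = 132
Policy B (E − 29):
  E = 41 − 29 = 12
  U = 294 − 3·12 = 258
U: 132 − 258 = -126

-126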